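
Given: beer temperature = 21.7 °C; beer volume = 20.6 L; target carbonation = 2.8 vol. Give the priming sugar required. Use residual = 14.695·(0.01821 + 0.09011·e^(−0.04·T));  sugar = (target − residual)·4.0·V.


residual = 14.695·(0.01821 + 0.09011·e^(−0.04·21.7)) = 0.8235
sugar = (2.8 − 0.8235)·4.0·20.6

162.8662 g


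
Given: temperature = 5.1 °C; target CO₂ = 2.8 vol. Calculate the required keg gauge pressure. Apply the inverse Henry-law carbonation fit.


psi = vols/(0.01821 + 0.09011·e^(−0.04·T)) − 14.695
psi = 2.8/(0.01821 + 0.09011·e^(−0.04·5.1)) − 14.695

15.8422 psi


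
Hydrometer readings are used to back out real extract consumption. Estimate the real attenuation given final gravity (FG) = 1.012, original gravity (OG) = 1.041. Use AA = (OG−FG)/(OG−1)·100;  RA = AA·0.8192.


AA = (1.041 − 1.012)/(1.041 − 1)·100 = 70.7317
RA = 70.7317·0.8192

57.9434 %


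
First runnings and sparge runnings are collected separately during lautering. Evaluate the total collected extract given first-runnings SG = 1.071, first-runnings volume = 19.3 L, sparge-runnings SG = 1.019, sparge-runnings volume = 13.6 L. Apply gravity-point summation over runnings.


total = Σ (SG_i − 1)·1000·V_i
first = (1.071 − 1)·1000·19.3 = 1370.3000
sparge = (1.019 − 1)·1000·13.6 = 258.4000
total = 1370.3000 + 258.4000

1628.7000 gravity·L


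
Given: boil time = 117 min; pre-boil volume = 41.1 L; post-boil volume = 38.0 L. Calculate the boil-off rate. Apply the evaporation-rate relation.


rate = (V_pre − V_post) / (t_min/60)
rate = (41.1 − 38.0) / (117/60)

1.5897 L/hr


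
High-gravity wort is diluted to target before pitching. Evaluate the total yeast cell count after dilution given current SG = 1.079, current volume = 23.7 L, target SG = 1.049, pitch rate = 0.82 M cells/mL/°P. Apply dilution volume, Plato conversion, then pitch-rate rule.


V_w = V·((SG_c−1)/(SG_t−1)−1);  °P = 259 − 259/SG_t;  cells = rate·(V+V_w)·°P
V_w = 23.7·((1.079−1)/(1.049−1)−1) = 14.5102
V_final = 23.7 + 14.5102 = 38.2102
°P = 259 − 259/1.049 = 12.0982
cells = 0.82·38.2102·12.0982

379.0649 billion cells


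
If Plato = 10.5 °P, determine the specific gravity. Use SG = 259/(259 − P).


SG = 259/(259 − 10.5)

1.0423


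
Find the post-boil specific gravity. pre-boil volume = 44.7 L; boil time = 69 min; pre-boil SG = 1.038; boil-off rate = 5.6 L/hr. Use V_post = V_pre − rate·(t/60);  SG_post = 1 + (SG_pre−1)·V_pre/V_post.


V_post = 44.7 − 5.6·(69/60) = 38.2600
SG_post = 1 + (1.038 − 1)·44.7/38.2600

1.0444


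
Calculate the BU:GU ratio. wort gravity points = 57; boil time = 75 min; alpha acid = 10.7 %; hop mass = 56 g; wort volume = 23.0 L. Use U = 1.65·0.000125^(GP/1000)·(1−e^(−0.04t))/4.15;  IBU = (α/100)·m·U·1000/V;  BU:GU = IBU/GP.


U = 1.65·0.000125^(57/1000)·(1−e^(−0.04·75))/4.15 = 0.2264
IBU = (10.7/100)·56·0.2264·1000/23.0 = 58.9691
BU:GU = 58.9691/57

1.0345


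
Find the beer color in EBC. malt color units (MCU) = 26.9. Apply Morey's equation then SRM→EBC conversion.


SRM = 1.4922·MCU^0.6859;  EBC = SRM·1.97
SRM = 1.4922·26.9^0.6859 = 14.2723
EBC = 14.2723·1.97

28.1164 EBC


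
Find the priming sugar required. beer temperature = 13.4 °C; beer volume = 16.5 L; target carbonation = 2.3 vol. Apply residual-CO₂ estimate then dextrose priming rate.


residual = 14.695·(0.01821 + 0.09011·e^(−0.04·T));  sugar = (target − residual)·4.0·V
residual = 14.695·(0.01821 + 0.09011·e^(−0.04·13.4)) = 1.0423
sugar = (2.3 − 1.0423)·4.0·16.5

83.0053 g


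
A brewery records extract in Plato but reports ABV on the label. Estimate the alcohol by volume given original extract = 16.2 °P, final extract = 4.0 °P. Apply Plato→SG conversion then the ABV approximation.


SG = 259/(259 − P);  ABV = (OG − FG)·131.25
OG = 259/(259 − 16.2) = 1.0667
FG = 259/(259 − 4.0) = 1.0157
ABV = (1.0667 − 1.0157)·131.25

6.6984 % ABV


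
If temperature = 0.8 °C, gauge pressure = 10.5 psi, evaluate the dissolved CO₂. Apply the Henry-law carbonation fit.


vols = (P + 14.695)·(0.01821 + 0.09011·e^(−0.04·T))
vols = (10.5 + 14.695)·(0.01821 + 0.09011·e^(−0.04·0.8))

2.6576 volumes


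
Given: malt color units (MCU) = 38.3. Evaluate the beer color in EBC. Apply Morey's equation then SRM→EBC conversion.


SRM = 1.4922·MCU^0.6859;  EBC = SRM·1.97
SRM = 1.4922·38.3^0.6859 = 18.1862
EBC = 18.1862·1.97

35.8269 EBC


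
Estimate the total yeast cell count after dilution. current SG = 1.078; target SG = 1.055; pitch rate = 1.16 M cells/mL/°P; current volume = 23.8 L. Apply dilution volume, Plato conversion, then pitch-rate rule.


V_w = V·((SG_c−1)/(SG_t−1)−1);  °P = 259 − 259/SG_t;  cells = rate·(V+V_w)·°P
V_w = 23.8·((1.078−1)/(1.055−1)−1) = 9.9527
V_final = 23.8 + 9.9527 = 33.7527
°P = 259 − 259/1.055 = 13.5024
cells = 1.16·33.7527·13.5024

528.6605 billion cells


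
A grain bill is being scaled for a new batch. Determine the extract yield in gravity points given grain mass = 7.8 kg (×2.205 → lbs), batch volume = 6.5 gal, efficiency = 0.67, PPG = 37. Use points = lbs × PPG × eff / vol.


lbs = 7.8 × 2.205 = 17.1990
points = 17.1990 × 37 × 0.67 / 6.5

65.5943 points


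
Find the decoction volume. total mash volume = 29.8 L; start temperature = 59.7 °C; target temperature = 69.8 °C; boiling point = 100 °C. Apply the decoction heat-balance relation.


V_dec = V_total·(T_target − T_start)/(T_boil − T_start)
V_dec = 29.8·(69.8 − 59.7)/(100 − 59.7)

7.4685 L


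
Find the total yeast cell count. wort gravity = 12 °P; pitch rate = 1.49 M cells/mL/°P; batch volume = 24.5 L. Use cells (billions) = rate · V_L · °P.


cells = 1.49 · 24.5 · 12

438.0600 billion cells


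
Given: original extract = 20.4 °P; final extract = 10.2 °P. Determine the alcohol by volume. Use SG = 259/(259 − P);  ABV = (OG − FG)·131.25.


OG = 259/(259 − 20.4) = 1.0855
FG = 259/(259 − 10.2) = 1.0410
ABV = (1.0855 − 1.0410)·131.25

5.8409 % ABV


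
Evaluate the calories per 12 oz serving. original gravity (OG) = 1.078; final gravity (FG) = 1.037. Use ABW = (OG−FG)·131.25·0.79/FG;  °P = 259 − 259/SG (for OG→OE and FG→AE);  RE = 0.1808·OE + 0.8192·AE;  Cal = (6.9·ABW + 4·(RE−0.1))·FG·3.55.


ABW = (1.078 − 1.037)·131.25·0.79/1.037 = 4.0995
OE = 259 − 259/1.078 = 18.7403 °P
AE = 259 − 259/1.037 = 9.2411 °P
RE = 0.1808·18.7403 + 0.8192·9.2411 = 10.9585 °P
Cal = (6.9·4.0995 + 4·(10.9585−0.1))·1.037·3.55

264.0291 kcal


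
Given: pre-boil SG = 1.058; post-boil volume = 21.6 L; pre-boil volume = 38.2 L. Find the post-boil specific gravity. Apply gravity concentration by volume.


SG_post = 1 + (SG_pre − 1)·V_pre/V_post
pts_pre = (1.058 − 1)·1000 = 58.0000
pts_post = 58.0000·38.2/21.6 = 102.5741
SG_post = 1 + 102.5741/1000

1.1026


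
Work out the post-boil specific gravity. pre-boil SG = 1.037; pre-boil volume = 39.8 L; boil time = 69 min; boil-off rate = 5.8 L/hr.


V_post = V_pre − rate·(t/60);  SG_post = 1 + (SG_pre−1)·V_pre/V_post
V_post = 39.8 − 5.8·(69/60) = 33.1300
SG_post = 1 + (1.037 − 1)·39.8/33.1300

1.0444


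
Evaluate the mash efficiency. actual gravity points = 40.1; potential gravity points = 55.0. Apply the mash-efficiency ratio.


efficiency = actual / potential × 100
efficiency = 40.1 / 55.0 × 100

72.9091 %


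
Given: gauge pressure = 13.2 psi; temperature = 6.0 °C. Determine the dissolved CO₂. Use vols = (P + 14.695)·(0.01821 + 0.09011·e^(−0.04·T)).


vols = (13.2 + 14.695)·(0.01821 + 0.09011·e^(−0.04·6.0))

2.4853 volumes


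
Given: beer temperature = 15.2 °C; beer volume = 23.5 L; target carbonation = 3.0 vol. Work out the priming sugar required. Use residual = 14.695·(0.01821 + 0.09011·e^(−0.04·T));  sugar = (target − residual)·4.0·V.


residual = 14.695·(0.01821 + 0.09011·e^(−0.04·15.2)) = 0.9885
sugar = (3.0 − 0.9885)·4.0·23.5

189.0788 g


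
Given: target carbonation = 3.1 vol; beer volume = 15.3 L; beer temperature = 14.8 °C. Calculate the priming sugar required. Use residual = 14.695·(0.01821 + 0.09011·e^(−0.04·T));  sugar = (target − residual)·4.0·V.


residual = 14.695·(0.01821 + 0.09011·e^(−0.04·14.8)) = 1.0002
sugar = (3.1 − 1.0002)·4.0·15.3

128.5108 g


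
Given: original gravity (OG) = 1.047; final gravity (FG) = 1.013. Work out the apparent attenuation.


AA = (OG − FG)/(OG − 1) · 100
AA = (1.047 − 1.013)/(1.047 − 1) · 100

72.3404 %


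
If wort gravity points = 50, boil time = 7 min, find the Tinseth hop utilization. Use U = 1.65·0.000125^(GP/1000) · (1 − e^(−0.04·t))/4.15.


bigness = 1.65·0.000125^(50/1000) = 1.0528
boil_factor = (1 − e^(−0.04·7))/4.15 = 0.0588
U = 1.0528 · 0.0588

0.0620


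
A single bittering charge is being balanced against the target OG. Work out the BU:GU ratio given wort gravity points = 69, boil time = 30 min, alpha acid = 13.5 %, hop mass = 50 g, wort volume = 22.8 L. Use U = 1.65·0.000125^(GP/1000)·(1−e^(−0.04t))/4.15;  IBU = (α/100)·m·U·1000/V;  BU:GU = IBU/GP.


U = 1.65·0.000125^(69/1000)·(1−e^(−0.04·30))/4.15 = 0.1494
IBU = (13.5/100)·50·0.1494·1000/22.8 = 44.2434
BU:GU = 44.2434/69

0.6412


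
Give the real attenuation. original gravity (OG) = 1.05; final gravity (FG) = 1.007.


AA = (OG−FG)/(OG−1)·100;  RA = AA·0.8192
AA = (1.05 − 1.007)/(1.05 − 1)·100 = 86.0000
RA = 86.0000·0.8192

70.4512 %


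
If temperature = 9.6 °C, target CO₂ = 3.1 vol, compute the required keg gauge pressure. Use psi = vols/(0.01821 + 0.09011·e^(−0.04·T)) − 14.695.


psi = 3.1/(0.01821 + 0.09011·e^(−0.04·9.6)) − 14.695

24.2562 psi


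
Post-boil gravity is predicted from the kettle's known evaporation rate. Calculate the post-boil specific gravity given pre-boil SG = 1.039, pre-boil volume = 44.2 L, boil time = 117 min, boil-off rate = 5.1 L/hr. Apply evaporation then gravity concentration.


V_post = V_pre − rate·(t/60);  SG_post = 1 + (SG_pre−1)·V_pre/V_post
V_post = 44.2 − 5.1·(117/60) = 34.2550
SG_post = 1 + (1.039 − 1)·44.2/34.2550

1.0503


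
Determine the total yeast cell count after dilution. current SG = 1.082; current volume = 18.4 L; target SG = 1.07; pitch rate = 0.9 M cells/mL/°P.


V_w = V·((SG_c−1)/(SG_t−1)−1);  °P = 259 − 259/SG_t;  cells = rate·(V+V_w)·°P
V_w = 18.4·((1.082−1)/(1.07−1)−1) = 3.1543
V_final = 18.4 + 3.1543 = 21.5543
°P = 259 − 259/1.07 = 16.9439
cells = 0.9·21.5543·16.9439

328.6928 billion cells


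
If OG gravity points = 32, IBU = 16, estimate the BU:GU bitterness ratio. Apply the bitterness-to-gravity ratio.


BU:GU = IBU / OG_points
BU:GU = 16 / 32

0.5000


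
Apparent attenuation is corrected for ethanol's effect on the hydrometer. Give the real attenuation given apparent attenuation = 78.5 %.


RA = AA · 0.8192
RA = 78.5 · 0.8192

64.3072 %


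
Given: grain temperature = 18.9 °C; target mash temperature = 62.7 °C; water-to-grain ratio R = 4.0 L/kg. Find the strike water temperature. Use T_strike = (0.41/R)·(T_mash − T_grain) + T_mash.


T_strike = (0.41/4.0)·(62.7 − 18.9) + 62.7

67.1895 °C


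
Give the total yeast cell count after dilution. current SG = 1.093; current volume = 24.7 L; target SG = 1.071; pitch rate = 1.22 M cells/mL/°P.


V_w = V·((SG_c−1)/(SG_t−1)−1);  °P = 259 − 259/SG_t;  cells = rate·(V+V_w)·°P
V_w = 24.7·((1.093−1)/(1.071−1)−1) = 7.6535
V_final = 24.7 + 7.6535 = 32.3535
°P = 259 − 259/1.071 = 17.1699
cells = 1.22·32.3535·17.1699

677.7196 billion cells


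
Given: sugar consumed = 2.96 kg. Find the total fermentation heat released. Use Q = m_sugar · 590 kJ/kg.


Q = 2.96 · 590

1746.4000 kJ


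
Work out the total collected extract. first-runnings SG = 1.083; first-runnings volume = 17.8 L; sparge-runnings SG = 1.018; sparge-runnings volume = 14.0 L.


total = Σ (SG_i − 1)·1000·V_i
first = (1.083 − 1)·1000·17.8 = 1477.4000
sparge = (1.018 − 1)·1000·14.0 = 252.0000
total = 1477.4000 + 252.0000

1729.4000 gravity·L


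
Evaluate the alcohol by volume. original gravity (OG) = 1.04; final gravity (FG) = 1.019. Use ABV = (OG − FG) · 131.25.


ABV = (1.04 − 1.019) · 131.25

2.7563 % ABV


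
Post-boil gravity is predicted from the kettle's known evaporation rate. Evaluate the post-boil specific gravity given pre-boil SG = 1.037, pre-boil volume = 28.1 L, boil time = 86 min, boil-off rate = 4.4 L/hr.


V_post = V_pre − rate·(t/60);  SG_post = 1 + (SG_pre−1)·V_pre/V_post
V_post = 28.1 − 4.4·(86/60) = 21.7933
SG_post = 1 + (1.037 − 1)·28.1/21.7933

1.0477


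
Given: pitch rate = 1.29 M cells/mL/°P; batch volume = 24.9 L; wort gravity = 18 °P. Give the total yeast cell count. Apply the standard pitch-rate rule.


cells (billions) = rate · V_L · °P
cells = 1.29 · 24.9 · 18

578.1780 billion cells


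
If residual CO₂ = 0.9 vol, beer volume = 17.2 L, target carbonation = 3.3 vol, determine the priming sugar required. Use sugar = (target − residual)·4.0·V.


sugar = (3.3 − 0.9)·4.0·17.2

165.1200 g


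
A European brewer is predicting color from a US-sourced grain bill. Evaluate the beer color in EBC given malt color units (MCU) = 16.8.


SRM = 1.4922·MCU^0.6859;  EBC = SRM·1.97
SRM = 1.4922·16.8^0.6859 = 10.3340
EBC = 10.3340·1.97

20.3579 EBC


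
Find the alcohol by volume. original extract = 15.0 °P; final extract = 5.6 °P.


SG = 259/(259 − P);  ABV = (OG − FG)·131.25
OG = 259/(259 − 15.0) = 1.0615
FG = 259/(259 − 5.6) = 1.0221
ABV = (1.0615 − 1.0221)·131.25

5.1681 % ABV


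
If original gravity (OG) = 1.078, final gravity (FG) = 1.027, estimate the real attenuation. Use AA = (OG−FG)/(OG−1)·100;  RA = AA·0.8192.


AA = (1.078 − 1.027)/(1.078 − 1)·100 = 65.3846
RA = 65.3846·0.8192

53.5631 %


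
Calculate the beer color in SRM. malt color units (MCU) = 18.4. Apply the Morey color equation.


SRM = 1.4922 · MCU^0.6859
SRM = 1.4922 · 18.4^0.6859

10.9993 SRM


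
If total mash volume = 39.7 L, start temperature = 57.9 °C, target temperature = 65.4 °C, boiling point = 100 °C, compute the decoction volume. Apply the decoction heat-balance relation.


V_dec = V_total·(T_target − T_start)/(T_boil − T_start)
V_dec = 39.7·(65.4 − 57.9)/(100 − 57.9)

7.0724 L


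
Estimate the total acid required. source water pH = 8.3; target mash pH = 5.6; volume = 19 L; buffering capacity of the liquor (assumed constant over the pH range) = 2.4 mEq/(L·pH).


acid = buffering capacity · (pH_source − pH_target) · V
acid = 2.4 · (8.3 − 5.6) · 19

123.1200 mEq


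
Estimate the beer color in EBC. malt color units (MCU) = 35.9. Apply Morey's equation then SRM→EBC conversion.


SRM = 1.4922·MCU^0.6859;  EBC = SRM·1.97
SRM = 1.4922·35.9^0.6859 = 17.3967
EBC = 17.3967·1.97

34.2715 EBC


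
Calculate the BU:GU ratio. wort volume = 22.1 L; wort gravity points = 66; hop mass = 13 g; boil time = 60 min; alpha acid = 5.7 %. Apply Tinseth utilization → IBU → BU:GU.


U = 1.65·0.000125^(GP/1000)·(1−e^(−0.04t))/4.15;  IBU = (α/100)·m·U·1000/V;  BU:GU = IBU/GP
U = 1.65·0.000125^(66/1000)·(1−e^(−0.04·60))/4.15 = 0.1998
IBU = (5.7/100)·13·0.1998·1000/22.1 = 6.6982
BU:GU = 6.6982/66

0.1015


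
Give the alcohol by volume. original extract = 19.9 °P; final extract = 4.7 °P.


SG = 259/(259 − P);  ABV = (OG − FG)·131.25
OG = 259/(259 − 19.9) = 1.0832
FG = 259/(259 − 4.7) = 1.0185
ABV = (1.0832 − 1.0185)·131.25

8.4980 % ABV


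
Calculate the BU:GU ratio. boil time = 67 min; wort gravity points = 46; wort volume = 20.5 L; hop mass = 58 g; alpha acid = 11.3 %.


U = 1.65·0.000125^(GP/1000)·(1−e^(−0.04t))/4.15;  IBU = (α/100)·m·U·1000/V;  BU:GU = IBU/GP
U = 1.65·0.000125^(46/1000)·(1−e^(−0.04·67))/4.15 = 0.2449
IBU = (11.3/100)·58·0.2449·1000/20.5 = 78.3068
BU:GU = 78.3068/46

1.7023


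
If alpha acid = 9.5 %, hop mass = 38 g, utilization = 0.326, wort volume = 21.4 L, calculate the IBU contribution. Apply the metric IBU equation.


IBU = (α/100)·mass·U·1000 / V
IBU = (9.5/100)·38·0.326·1000 / 21.4

54.9935 IBU


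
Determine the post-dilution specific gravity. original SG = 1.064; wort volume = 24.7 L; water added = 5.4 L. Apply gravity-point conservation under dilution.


SG_new = 1 + (SG_old − 1)·V_old/(V_old + V_water)
pts = (1.064 − 1)·1000·24.7/(24.7 + 5.4) = 52.5183
SG_new = 1 + 52.5183/1000

1.0525


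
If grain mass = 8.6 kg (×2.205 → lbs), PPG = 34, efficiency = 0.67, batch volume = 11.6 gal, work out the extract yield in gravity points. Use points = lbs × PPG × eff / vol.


lbs = 8.6 × 2.205 = 18.9630
points = 18.9630 × 34 × 0.67 / 11.6

37.2394 points


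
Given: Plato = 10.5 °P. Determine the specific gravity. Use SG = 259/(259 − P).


SG = 259/(259 − 10.5)

1.0423


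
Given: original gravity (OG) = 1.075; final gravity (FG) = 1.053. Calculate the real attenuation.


AA = (OG−FG)/(OG−1)·100;  RA = AA·0.8192
AA = (1.075 − 1.053)/(1.075 − 1)·100 = 29.3333
RA = 29.3333·0.8192

24.0299 %


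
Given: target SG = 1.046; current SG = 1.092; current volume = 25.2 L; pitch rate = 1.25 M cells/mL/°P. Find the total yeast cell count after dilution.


V_w = V·((SG_c−1)/(SG_t−1)−1);  °P = 259 − 259/SG_t;  cells = rate·(V+V_w)·°P
V_w = 25.2·((1.092−1)/(1.046−1)−1) = 25.2000
V_final = 25.2 + 25.2000 = 50.4000
°P = 259 − 259/1.046 = 11.3901
cells = 1.25·50.4000·11.3901

717.5736 billion cells


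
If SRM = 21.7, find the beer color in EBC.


EBC = SRM · 1.97
EBC = 21.7 · 1.97

42.7490 EBC


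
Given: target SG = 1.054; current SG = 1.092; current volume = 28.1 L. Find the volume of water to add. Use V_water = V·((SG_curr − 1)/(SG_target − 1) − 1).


V_water = 28.1·((1.092 − 1)/(1.054 − 1) − 1)

19.7741 L


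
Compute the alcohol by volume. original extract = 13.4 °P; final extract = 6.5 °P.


SG = 259/(259 − P);  ABV = (OG − FG)·131.25
OG = 259/(259 − 13.4) = 1.0546
FG = 259/(259 − 6.5) = 1.0257
ABV = (1.0546 − 1.0257)·131.25

3.7823 % ABV


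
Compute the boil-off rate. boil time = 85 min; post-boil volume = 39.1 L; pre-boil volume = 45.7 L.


rate = (V_pre − V_post) / (t_min/60)
rate = (45.7 − 39.1) / (85/60)

4.6588 L/hr


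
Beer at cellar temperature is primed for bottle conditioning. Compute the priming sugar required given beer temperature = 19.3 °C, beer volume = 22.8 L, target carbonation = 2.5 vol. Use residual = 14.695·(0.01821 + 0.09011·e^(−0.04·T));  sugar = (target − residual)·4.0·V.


residual = 14.695·(0.01821 + 0.09011·e^(−0.04·19.3)) = 0.8795
sugar = (2.5 − 0.8795)·4.0·22.8

147.7917 g


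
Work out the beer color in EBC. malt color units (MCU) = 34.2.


SRM = 1.4922·MCU^0.6859;  EBC = SRM·1.97
SRM = 1.4922·34.2^0.6859 = 16.8273
EBC = 16.8273·1.97

33.1499 EBC


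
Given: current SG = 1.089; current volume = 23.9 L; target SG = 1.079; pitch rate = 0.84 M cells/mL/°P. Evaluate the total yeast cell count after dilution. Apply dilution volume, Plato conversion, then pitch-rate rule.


V_w = V·((SG_c−1)/(SG_t−1)−1);  °P = 259 − 259/SG_t;  cells = rate·(V+V_w)·°P
V_w = 23.9·((1.089−1)/(1.079−1)−1) = 3.0253
V_final = 23.9 + 3.0253 = 26.9253
°P = 259 − 259/1.079 = 18.9629
cells = 0.84·26.9253·18.9629

428.8896 billion cells


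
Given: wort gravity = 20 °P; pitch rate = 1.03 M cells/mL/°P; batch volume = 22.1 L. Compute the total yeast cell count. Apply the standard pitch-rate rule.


cells (billions) = rate · V_L · °P
cells = 1.03 · 22.1 · 20

455.2600 billion cells


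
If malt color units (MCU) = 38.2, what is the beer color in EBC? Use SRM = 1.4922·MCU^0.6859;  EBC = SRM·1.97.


SRM = 1.4922·38.2^0.6859 = 18.1537
EBC = 18.1537·1.97

35.7627 EBC


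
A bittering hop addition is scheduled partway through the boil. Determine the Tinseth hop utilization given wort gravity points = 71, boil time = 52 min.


U = 1.65·0.000125^(GP/1000) · (1 − e^(−0.04·t))/4.15
bigness = 1.65·0.000125^(71/1000) = 0.8717
boil_factor = (1 − e^(−0.04·52))/4.15 = 0.2109
U = 0.8717 · 0.2109

0.1838


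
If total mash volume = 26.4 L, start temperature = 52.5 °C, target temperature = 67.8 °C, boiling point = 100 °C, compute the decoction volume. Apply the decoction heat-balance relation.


V_dec = V_total·(T_target − T_start)/(T_boil − T_start)
V_dec = 26.4·(67.8 − 52.5)/(100 − 52.5)

8.5036 L


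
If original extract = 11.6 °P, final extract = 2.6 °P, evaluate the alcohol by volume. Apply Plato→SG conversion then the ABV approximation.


SG = 259/(259 − P);  ABV = (OG − FG)·131.25
OG = 259/(259 − 11.6) = 1.0469
FG = 259/(259 − 2.6) = 1.0101
ABV = (1.0469 − 1.0101)·131.25

4.8231 % ABV


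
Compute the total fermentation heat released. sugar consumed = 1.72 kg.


Q = m_sugar · 590 kJ/kg
Q = 1.72 · 590

1014.8000 kJ


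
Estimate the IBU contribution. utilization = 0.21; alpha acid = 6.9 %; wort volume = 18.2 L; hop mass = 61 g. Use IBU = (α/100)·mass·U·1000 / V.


IBU = (6.9/100)·61·0.21·1000 / 18.2

48.5654 IBU


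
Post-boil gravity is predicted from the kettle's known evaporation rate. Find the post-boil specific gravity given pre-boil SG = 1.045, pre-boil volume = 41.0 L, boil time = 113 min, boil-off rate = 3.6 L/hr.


V_post = V_pre − rate·(t/60);  SG_post = 1 + (SG_pre−1)·V_pre/V_post
V_post = 41.0 − 3.6·(113/60) = 34.2200
SG_post = 1 + (1.045 − 1)·41.0/34.2200

1.0539


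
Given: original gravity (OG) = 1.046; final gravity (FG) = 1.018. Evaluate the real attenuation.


AA = (OG−FG)/(OG−1)·100;  RA = AA·0.8192
AA = (1.046 − 1.018)/(1.046 − 1)·100 = 60.8696
RA = 60.8696·0.8192

49.8643 %


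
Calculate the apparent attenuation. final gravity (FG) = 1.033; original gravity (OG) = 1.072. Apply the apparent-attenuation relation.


AA = (OG − FG)/(OG − 1) · 100
AA = (1.072 − 1.033)/(1.072 − 1) · 100

54.1667 %


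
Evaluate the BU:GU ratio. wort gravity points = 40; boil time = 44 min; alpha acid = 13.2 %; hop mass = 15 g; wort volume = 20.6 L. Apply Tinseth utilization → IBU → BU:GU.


U = 1.65·0.000125^(GP/1000)·(1−e^(−0.04t))/4.15;  IBU = (α/100)·m·U·1000/V;  BU:GU = IBU/GP
U = 1.65·0.000125^(40/1000)·(1−e^(−0.04·44))/4.15 = 0.2298
IBU = (13.2/100)·15·0.2298·1000/20.6 = 22.0860
BU:GU = 22.0860/40

0.5521


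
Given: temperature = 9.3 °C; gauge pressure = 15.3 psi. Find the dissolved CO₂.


vols = (P + 14.695)·(0.01821 + 0.09011·e^(−0.04·T))
vols = (15.3 + 14.695)·(0.01821 + 0.09011·e^(−0.04·9.3))

2.4094 volumes


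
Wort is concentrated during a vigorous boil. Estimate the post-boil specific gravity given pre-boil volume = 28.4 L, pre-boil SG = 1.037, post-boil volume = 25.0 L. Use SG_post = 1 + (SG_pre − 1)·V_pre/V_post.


pts_pre = (1.037 − 1)·1000 = 37.0000
pts_post = 37.0000·28.4/25.0 = 42.0320
SG_post = 1 + 42.0320/1000

1.0420


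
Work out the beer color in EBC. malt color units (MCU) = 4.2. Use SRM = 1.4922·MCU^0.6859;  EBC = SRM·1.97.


SRM = 1.4922·4.2^0.6859 = 3.9931
EBC = 3.9931·1.97

7.8665 EBC


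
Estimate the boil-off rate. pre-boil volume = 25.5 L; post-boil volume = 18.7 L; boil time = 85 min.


rate = (V_pre − V_post) / (t_min/60)
rate = (25.5 − 18.7) / (85/60)

4.8000 L/hr


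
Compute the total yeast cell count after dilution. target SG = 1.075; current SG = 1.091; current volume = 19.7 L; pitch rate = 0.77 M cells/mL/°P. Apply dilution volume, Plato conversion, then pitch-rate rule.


V_w = V·((SG_c−1)/(SG_t−1)−1);  °P = 259 − 259/SG_t;  cells = rate·(V+V_w)·°P
V_w = 19.7·((1.091−1)/(1.075−1)−1) = 4.2027
V_final = 19.7 + 4.2027 = 23.9027
°P = 259 − 259/1.075 = 18.0698
cells = 0.77·23.9027·18.0698

332.5750 billion cells


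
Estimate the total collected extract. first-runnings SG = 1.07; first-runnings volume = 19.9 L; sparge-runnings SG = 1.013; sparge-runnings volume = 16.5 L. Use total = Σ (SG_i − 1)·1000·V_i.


first = (1.07 − 1)·1000·19.9 = 1393.0000
sparge = (1.013 − 1)·1000·16.5 = 214.5000
total = 1393.0000 + 214.5000

1607.5000 gravity·L


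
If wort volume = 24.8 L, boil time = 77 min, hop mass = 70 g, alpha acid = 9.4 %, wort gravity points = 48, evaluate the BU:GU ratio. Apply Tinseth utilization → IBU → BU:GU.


U = 1.65·0.000125^(GP/1000)·(1−e^(−0.04t))/4.15;  IBU = (α/100)·m·U·1000/V;  BU:GU = IBU/GP
U = 1.65·0.000125^(48/1000)·(1−e^(−0.04·77))/4.15 = 0.2464
IBU = (9.4/100)·70·0.2464·1000/24.8 = 65.3776
BU:GU = 65.3776/48

1.3620


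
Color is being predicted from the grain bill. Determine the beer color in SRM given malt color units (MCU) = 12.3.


SRM = 1.4922 · MCU^0.6859
SRM = 1.4922 · 12.3^0.6859

8.3444 SRM


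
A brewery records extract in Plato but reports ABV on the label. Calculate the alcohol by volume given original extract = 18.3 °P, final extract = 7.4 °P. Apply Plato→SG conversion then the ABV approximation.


SG = 259/(259 − P);  ABV = (OG − FG)·131.25
OG = 259/(259 − 18.3) = 1.0760
FG = 259/(259 − 7.4) = 1.0294
ABV = (1.0760 − 1.0294)·131.25

6.1184 % ABV


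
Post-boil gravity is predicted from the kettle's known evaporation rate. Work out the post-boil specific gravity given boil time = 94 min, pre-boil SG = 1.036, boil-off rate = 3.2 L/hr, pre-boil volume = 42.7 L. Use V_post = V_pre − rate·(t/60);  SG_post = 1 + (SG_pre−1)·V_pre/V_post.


V_post = 42.7 − 3.2·(94/60) = 37.6867
SG_post = 1 + (1.036 − 1)·42.7/37.6867

1.0408


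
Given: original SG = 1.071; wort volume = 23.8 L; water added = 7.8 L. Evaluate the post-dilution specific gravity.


SG_new = 1 + (SG_old − 1)·V_old/(V_old + V_water)
pts = (1.071 − 1)·1000·23.8/(23.8 + 7.8) = 53.4747
SG_new = 1 + 53.4747/1000

1.0535


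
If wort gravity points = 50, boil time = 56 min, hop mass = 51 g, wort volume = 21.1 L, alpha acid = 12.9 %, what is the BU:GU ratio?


U = 1.65·0.000125^(GP/1000)·(1−e^(−0.04t))/4.15;  IBU = (α/100)·m·U·1000/V;  BU:GU = IBU/GP
U = 1.65·0.000125^(50/1000)·(1−e^(−0.04·56))/4.15 = 0.2267
IBU = (12.9/100)·51·0.2267·1000/21.1 = 70.6763
BU:GU = 70.6763/50

1.4135


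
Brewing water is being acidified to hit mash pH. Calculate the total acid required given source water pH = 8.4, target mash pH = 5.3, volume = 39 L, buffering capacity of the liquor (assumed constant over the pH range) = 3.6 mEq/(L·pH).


acid = buffering capacity · (pH_source − pH_target) · V
acid = 3.6 · (8.4 − 5.3) · 39

435.2400 mEq


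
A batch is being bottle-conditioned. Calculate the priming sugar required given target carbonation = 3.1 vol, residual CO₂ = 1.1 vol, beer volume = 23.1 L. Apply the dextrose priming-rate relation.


sugar = (target − residual)·4.0·V
sugar = (3.1 − 1.1)·4.0·23.1

184.8000 g


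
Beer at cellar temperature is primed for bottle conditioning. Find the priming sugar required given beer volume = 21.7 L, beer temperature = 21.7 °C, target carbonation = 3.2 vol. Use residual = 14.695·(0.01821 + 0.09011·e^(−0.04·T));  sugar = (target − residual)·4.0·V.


residual = 14.695·(0.01821 + 0.09011·e^(−0.04·21.7)) = 0.8235
sugar = (3.2 − 0.8235)·4.0·21.7

206.2830 g


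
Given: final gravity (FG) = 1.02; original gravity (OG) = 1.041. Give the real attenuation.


AA = (OG−FG)/(OG−1)·100;  RA = AA·0.8192
AA = (1.041 − 1.02)/(1.041 − 1)·100 = 51.2195
RA = 51.2195·0.8192

41.9590 %


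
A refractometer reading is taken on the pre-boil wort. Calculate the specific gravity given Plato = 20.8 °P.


SG = 259/(259 − P)
SG = 259/(259 − 20.8)

1.0873


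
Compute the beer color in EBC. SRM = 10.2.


EBC = SRM · 1.97
EBC = 10.2 · 1.97

20.0940 EBC


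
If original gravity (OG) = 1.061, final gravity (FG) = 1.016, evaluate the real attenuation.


AA = (OG−FG)/(OG−1)·100;  RA = AA·0.8192
AA = (1.061 − 1.016)/(1.061 − 1)·100 = 73.7705
RA = 73.7705·0.8192

60.4328 %


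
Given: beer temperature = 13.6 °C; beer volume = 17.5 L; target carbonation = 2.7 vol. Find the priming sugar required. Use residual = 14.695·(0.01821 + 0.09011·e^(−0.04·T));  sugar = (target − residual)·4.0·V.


residual = 14.695·(0.01821 + 0.09011·e^(−0.04·13.6)) = 1.0362
sugar = (2.7 − 1.0362)·4.0·17.5

116.4680 g


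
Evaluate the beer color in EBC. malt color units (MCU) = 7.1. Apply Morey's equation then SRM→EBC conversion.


SRM = 1.4922·MCU^0.6859;  EBC = SRM·1.97
SRM = 1.4922·7.1^0.6859 = 5.7241
EBC = 5.7241·1.97

11.2764 EBC


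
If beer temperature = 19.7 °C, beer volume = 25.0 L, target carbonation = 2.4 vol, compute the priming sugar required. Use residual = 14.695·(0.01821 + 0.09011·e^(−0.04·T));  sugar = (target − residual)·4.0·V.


residual = 14.695·(0.01821 + 0.09011·e^(−0.04·19.7)) = 0.8698
sugar = (2.4 − 0.8698)·4.0·25.0

153.0235 g


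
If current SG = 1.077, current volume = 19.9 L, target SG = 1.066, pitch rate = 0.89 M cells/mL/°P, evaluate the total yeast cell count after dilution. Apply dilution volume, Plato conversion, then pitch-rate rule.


V_w = V·((SG_c−1)/(SG_t−1)−1);  °P = 259 − 259/SG_t;  cells = rate·(V+V_w)·°P
V_w = 19.9·((1.077−1)/(1.066−1)−1) = 3.3167
V_final = 19.9 + 3.3167 = 23.2167
°P = 259 − 259/1.066 = 16.0356
cells = 0.89·23.2167·16.0356

331.3419 billion cells


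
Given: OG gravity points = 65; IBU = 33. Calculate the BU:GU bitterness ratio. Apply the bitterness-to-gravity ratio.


BU:GU = IBU / OG_points
BU:GU = 33 / 65

0.5077


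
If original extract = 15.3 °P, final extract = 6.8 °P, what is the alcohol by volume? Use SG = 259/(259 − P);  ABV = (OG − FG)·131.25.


OG = 259/(259 − 15.3) = 1.0628
FG = 259/(259 − 6.8) = 1.0270
ABV = (1.0628 − 1.0270)·131.25

4.7013 % ABV


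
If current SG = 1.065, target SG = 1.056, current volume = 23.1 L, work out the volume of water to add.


V_water = V·((SG_curr − 1)/(SG_target − 1) − 1)
V_water = 23.1·((1.065 − 1)/(1.056 − 1) − 1)

3.7125 L


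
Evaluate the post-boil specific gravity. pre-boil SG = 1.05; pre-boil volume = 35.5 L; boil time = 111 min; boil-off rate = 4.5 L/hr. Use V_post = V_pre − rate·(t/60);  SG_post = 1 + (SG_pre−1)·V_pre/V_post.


V_post = 35.5 − 4.5·(111/60) = 27.1750
SG_post = 1 + (1.05 − 1)·35.5/27.1750

1.0653


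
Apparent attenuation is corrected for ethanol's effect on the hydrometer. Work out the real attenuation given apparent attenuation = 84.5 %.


RA = AA · 0.8192
RA = 84.5 · 0.8192

69.2224 %


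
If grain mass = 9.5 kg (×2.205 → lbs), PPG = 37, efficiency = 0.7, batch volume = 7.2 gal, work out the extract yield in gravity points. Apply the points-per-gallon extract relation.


points = lbs × PPG × eff / vol
lbs = 9.5 × 2.205 = 20.9475
points = 20.9475 × 37 × 0.7 / 7.2

75.3528 points


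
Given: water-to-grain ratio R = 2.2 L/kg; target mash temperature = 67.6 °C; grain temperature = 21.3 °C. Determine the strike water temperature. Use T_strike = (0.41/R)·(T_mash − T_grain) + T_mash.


T_strike = (0.41/2.2)·(67.6 − 21.3) + 67.6

76.2286 °C


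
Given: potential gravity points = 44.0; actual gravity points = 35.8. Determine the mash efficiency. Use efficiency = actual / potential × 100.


efficiency = 35.8 / 44.0 × 100

81.3636 %


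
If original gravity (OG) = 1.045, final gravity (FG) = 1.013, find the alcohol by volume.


ABV = (OG − FG) · 131.25
ABV = (1.045 − 1.013) · 131.25

4.2000 % ABV


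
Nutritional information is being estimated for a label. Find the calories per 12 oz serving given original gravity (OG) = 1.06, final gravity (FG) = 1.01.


ABW = (OG−FG)·131.25·0.79/FG;  °P = 259 − 259/SG (for OG→OE and FG→AE);  RE = 0.1808·OE + 0.8192·AE;  Cal = (6.9·ABW + 4·(RE−0.1))·FG·3.55
ABW = (1.06 − 1.01)·131.25·0.79/1.01 = 5.1330
OE = 259 − 259/1.06 = 14.6604 °P
AE = 259 − 259/1.01 = 2.5644 °P
RE = 0.1808·14.6604 + 0.8192·2.5644 = 4.7513 °P
Cal = (6.9·5.1330 + 4·(4.7513−0.1))·1.01·3.55

193.7005 kcal


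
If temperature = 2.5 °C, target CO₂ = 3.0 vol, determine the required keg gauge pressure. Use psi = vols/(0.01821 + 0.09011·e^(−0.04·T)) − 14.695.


psi = 3.0/(0.01821 + 0.09011·e^(−0.04·2.5)) − 14.695

15.3817 psi


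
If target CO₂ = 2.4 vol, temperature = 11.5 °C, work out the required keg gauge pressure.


psi = vols/(0.01821 + 0.09011·e^(−0.04·T)) − 14.695
psi = 2.4/(0.01821 + 0.09011·e^(−0.04·11.5)) − 14.695

17.2645 psi


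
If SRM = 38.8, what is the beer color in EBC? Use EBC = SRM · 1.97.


EBC = 38.8 · 1.97

76.4360 EBC


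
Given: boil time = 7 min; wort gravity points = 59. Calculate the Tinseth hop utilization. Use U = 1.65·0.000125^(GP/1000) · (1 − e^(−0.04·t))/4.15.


bigness = 1.65·0.000125^(59/1000) = 0.9710
boil_factor = (1 − e^(−0.04·7))/4.15 = 0.0588
U = 0.9710 · 0.0588

0.0571


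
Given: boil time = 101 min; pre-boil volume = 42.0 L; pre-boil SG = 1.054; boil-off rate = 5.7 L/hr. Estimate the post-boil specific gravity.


V_post = V_pre − rate·(t/60);  SG_post = 1 + (SG_pre−1)·V_pre/V_post
V_post = 42.0 − 5.7·(101/60) = 32.4050
SG_post = 1 + (1.054 − 1)·42.0/32.4050

1.0700


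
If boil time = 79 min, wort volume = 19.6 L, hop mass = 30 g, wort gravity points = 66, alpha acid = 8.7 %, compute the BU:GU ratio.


U = 1.65·0.000125^(GP/1000)·(1−e^(−0.04t))/4.15;  IBU = (α/100)·m·U·1000/V;  BU:GU = IBU/GP
U = 1.65·0.000125^(66/1000)·(1−e^(−0.04·79))/4.15 = 0.2104
IBU = (8.7/100)·30·0.2104·1000/19.6 = 28.0149
BU:GU = 28.0149/66

0.4245


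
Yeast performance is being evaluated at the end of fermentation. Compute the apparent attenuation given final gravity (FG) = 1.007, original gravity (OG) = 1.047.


AA = (OG − FG)/(OG − 1) · 100
AA = (1.047 − 1.007)/(1.047 − 1) · 100

85.1064 %


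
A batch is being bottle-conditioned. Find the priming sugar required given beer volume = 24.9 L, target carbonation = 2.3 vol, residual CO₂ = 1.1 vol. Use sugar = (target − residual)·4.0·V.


sugar = (2.3 − 1.1)·4.0·24.9

119.5200 g


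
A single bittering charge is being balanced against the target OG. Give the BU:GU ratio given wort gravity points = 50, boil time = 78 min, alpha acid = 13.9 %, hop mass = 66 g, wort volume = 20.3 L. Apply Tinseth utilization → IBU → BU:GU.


U = 1.65·0.000125^(GP/1000)·(1−e^(−0.04t))/4.15;  IBU = (α/100)·m·U·1000/V;  BU:GU = IBU/GP
U = 1.65·0.000125^(50/1000)·(1−e^(−0.04·78))/4.15 = 0.2425
IBU = (13.9/100)·66·0.2425·1000/20.3 = 109.5798
BU:GU = 109.5798/50

2.1916


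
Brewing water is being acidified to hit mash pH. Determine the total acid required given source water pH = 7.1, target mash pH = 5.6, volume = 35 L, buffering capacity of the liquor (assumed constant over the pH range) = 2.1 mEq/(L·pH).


acid = buffering capacity · (pH_source − pH_target) · V
acid = 2.1 · (7.1 − 5.6) · 35

110.2500 mEq


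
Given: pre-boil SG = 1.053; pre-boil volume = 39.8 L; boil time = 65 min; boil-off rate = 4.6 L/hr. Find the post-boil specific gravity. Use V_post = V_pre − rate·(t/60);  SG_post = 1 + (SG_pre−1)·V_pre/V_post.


V_post = 39.8 − 4.6·(65/60) = 34.8167
SG_post = 1 + (1.053 − 1)·39.8/34.8167

1.0606


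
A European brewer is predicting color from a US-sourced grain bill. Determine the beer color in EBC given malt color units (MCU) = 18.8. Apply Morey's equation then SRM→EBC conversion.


SRM = 1.4922·MCU^0.6859;  EBC = SRM·1.97
SRM = 1.4922·18.8^0.6859 = 11.1628
EBC = 11.1628·1.97

21.9907 EBC


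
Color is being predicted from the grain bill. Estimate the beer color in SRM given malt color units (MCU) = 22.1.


SRM = 1.4922 · MCU^0.6859
SRM = 1.4922 · 22.1^0.6859

12.4723 SRM


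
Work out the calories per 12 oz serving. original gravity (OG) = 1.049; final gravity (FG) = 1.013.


ABW = (OG−FG)·131.25·0.79/FG;  °P = 259 − 259/SG (for OG→OE and FG→AE);  RE = 0.1808·OE + 0.8192·AE;  Cal = (6.9·ABW + 4·(RE−0.1))·FG·3.55
ABW = (1.049 − 1.013)·131.25·0.79/1.013 = 3.6848
OE = 259 − 259/1.049 = 12.0982 °P
AE = 259 − 259/1.013 = 3.3238 °P
RE = 0.1808·12.0982 + 0.8192·3.3238 = 4.9102 °P
Cal = (6.9·3.6848 + 4·(4.9102−0.1))·1.013·3.55

160.6265 kcal


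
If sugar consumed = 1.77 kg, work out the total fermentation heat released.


Q = m_sugar · 590 kJ/kg
Q = 1.77 · 590

1044.3000 kJ


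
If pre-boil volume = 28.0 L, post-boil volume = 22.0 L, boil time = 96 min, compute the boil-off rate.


rate = (V_pre − V_post) / (t_min/60)
rate = (28.0 − 22.0) / (96/60)

3.7500 L/hr


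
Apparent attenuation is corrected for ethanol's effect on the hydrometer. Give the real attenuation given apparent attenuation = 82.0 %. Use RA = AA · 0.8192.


RA = 82.0 · 0.8192

67.1744 %


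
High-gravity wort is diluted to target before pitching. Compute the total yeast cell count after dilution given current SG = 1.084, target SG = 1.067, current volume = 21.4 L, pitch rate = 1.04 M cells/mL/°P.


V_w = V·((SG_c−1)/(SG_t−1)−1);  °P = 259 − 259/SG_t;  cells = rate·(V+V_w)·°P
V_w = 21.4·((1.084−1)/(1.067−1)−1) = 5.4299
V_final = 21.4 + 5.4299 = 26.8299
°P = 259 − 259/1.067 = 16.2634
cells = 1.04·26.8299·16.2634

453.7971 billion cells


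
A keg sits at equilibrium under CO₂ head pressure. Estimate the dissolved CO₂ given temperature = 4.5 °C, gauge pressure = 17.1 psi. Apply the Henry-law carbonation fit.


vols = (P + 14.695)·(0.01821 + 0.09011·e^(−0.04·T))
vols = (17.1 + 14.695)·(0.01821 + 0.09011·e^(−0.04·4.5))

2.9721 volumes


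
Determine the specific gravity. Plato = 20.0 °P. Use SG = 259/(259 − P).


SG = 259/(259 − 20.0)

1.0837


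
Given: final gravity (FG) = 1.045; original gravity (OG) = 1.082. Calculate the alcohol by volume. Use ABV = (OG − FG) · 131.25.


ABV = (1.082 − 1.045) · 131.25

4.8563 % ABV


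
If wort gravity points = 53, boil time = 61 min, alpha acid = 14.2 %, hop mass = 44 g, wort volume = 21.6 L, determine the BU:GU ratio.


U = 1.65·0.000125^(GP/1000)·(1−e^(−0.04t))/4.15;  IBU = (α/100)·m·U·1000/V;  BU:GU = IBU/GP
U = 1.65·0.000125^(53/1000)·(1−e^(−0.04·61))/4.15 = 0.2254
IBU = (14.2/100)·44·0.2254·1000/21.6 = 65.2009
BU:GU = 65.2009/53

1.2302


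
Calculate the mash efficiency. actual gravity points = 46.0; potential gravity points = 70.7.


efficiency = actual / potential × 100
efficiency = 46.0 / 70.7 × 100

65.0636 %


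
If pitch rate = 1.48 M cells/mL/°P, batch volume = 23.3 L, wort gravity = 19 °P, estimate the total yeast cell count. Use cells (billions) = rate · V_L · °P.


cells = 1.48 · 23.3 · 19

655.1960 billion cells


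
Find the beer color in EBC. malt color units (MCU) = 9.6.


SRM = 1.4922·MCU^0.6859;  EBC = SRM·1.97
SRM = 1.4922·9.6^0.6859 = 7.0399
EBC = 7.0399·1.97

13.8686 EBC


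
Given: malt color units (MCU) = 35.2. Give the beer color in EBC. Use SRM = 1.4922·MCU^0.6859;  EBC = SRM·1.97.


SRM = 1.4922·35.2^0.6859 = 17.1633
EBC = 17.1633·1.97

33.8117 EBC
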